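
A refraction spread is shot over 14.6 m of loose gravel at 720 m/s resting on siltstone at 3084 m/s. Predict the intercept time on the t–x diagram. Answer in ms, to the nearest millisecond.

tᵢ = 2h·√(V₂²−V₁²)/(V₁V₂).
√(V₂²−V₁²) = √(3084²−720²) = 2998.8 m/s.
tᵢ = 2·14.6·2998.8/(720·3084) = 0.03943 s.

39 ms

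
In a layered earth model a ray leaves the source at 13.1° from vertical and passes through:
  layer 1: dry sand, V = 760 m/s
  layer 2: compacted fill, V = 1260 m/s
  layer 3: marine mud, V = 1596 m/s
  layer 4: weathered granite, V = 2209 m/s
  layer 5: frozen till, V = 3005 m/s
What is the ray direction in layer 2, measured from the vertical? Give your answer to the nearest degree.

Ray parameter p = sin 13.1° / 760 = 2.9823e-04 s/m.
sin θ_2 = p·V_2 = 2.9823e-04 × 1260 = 0.3758.
θ_2 = 22.07° from the vertical.

22°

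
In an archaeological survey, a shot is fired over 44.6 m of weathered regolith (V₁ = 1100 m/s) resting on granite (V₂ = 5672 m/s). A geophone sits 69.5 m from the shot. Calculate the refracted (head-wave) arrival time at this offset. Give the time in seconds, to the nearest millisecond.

0.092 s

t = x/V₂ + 2h·√(V₂²−V₁²)/(V₁V₂).
√(V₂²−V₁²) = √(5672²−1100²) = 5564.3 m/s; delay term = 2·44.6·5564.3/(1100·5672) = 0.07955 s.
t = 69.5/5672 + 0.07955 = 0.09180 s.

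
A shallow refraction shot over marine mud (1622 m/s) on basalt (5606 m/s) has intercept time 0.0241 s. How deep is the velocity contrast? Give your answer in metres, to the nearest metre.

θ_c = arcsin(1622/5606) = 16.82°; cos θ_c = 0.9572.
tᵢ = 2h cos θ_c/V₁ ⇒ h = tᵢ·V₁/(2 cos θ_c) = 0.0241·1622/(2·0.9572) = 20.42 m.

20 m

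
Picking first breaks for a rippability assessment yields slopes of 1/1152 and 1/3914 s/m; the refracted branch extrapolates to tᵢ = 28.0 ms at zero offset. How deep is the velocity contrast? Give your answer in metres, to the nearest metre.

17 m

θ_c = arcsin(1152/3914) = 17.12°; cos θ_c = 0.9557.
tᵢ = 2h cos θ_c/V₁ ⇒ h = tᵢ·V₁/(2 cos θ_c) = 0.028·1152/(2·0.9557) = 16.88 m.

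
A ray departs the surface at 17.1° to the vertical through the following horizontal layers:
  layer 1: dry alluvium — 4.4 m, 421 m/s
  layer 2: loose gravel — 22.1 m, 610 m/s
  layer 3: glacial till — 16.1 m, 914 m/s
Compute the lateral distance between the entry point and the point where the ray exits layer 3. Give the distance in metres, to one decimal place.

Apply Snell's law at each interface; in layer i the horizontal offset is hᵢ·tan θᵢ.
Layer 1: θ = 17.10°; offset = 4.4·tan 17.10° = 1.354 m.
Layer 2: sin θ = 610·sin 17.1°/421 = 0.4260, θ = 25.22°; offset = 22.1·tan 25.22° = 10.407 m.
Layer 3: sin θ = 914·sin 17.1°/421 = 0.6384, θ = 39.67°; offset = 16.1·tan 39.67° = 13.352 m.
Total horizontal offset = 25.113 m.

25.1 m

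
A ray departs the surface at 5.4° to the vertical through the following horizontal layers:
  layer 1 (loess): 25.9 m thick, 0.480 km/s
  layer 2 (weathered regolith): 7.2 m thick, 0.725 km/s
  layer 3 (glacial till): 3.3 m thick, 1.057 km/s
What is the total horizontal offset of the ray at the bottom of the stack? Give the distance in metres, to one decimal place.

4.2 m

Ray parameter p = sin 5.4° / 0.480 km/s = 1.9606e-01 s/km.
Layer 1: θ = 5.40°; offset = 25.9·tan 5.40° = 2.448 m.
Layer 2: sin θ = p·0.725 = 0.1421 → θ = 8.17°; offset = 7.2·tan 8.17° = 1.034 m.
Layer 3: sin θ = p·1.057 = 0.2072 → θ = 11.96°; offset = 3.3·tan 11.96° = 0.699 m.
Σ offsets = 4.181 m.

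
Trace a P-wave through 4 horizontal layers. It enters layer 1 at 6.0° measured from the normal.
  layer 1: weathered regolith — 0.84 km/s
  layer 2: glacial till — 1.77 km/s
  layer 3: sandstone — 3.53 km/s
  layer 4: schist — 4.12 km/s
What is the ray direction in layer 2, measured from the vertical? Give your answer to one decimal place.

Ray parameter p = sin 6.0° / 0.84 = 1.2444e-01 s/km.
sin θ_2 = p·V_2 = 1.2444e-01 × 1.77 = 0.2203.
θ_2 = arcsin 0.2203 = 12.72°.

12.7°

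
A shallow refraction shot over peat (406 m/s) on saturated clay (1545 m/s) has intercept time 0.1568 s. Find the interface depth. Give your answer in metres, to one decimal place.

h = tᵢ·V₁·V₂ / (2·√(V₂²−V₁²)).
√(V₂²−V₁²) = √(1545² − 406²) = 1490.7 m/s.
h = 0.1568 s × 406 × 1545 / (2 × 1490.7) = 32.99 m.

33.0 m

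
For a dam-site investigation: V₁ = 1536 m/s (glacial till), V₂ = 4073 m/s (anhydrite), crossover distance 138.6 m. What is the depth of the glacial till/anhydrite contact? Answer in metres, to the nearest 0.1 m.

46.6 m

h = (x_cross/2)·√((V₂−V₁)/(V₂+V₁)).
(V₂−V₁)/(V₂+V₁) = (4073−1536)/(4073+1536) = 0.4523; √ = 0.6725.
h = (138.6/2)·0.6725 = 46.61 m.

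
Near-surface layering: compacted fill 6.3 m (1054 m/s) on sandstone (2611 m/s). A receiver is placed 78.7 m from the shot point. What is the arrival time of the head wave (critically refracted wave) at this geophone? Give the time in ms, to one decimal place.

41.1 ms

t = x/V₂ + 2h·√(V₂²−V₁²)/(V₁V₂).
√(V₂²−V₁²) = √(2611²−1054²) = 2388.8 m/s; delay term = 2·6.3·2388.8/(1054·2611) = 0.01094 s.
t = 78.7/2611 + 0.01094 = 0.04108 s.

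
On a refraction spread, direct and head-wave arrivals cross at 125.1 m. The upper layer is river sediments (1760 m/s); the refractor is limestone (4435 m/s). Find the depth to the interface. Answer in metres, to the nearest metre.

h = (x_cross/2)·√((V₂−V₁)/(V₂+V₁)).
(V₂−V₁)/(V₂+V₁) = (4435−1760)/(4435+1760) = 0.4318; √ = 0.6571.
h = (125.1/2)·0.6571 = 41.10 m.

41 m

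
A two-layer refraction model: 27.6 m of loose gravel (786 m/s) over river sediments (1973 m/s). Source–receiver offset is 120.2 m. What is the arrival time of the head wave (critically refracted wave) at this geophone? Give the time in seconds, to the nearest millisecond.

θ_c = arcsin(V₁/V₂) = arcsin(786/1973) = 23.48°, cos θ_c = 0.9172.
Intercept time tᵢ = 2h cos θ_c / V₁ = 2·27.6·0.9172/786 = 0.06442 s.
t = x/V₂ + tᵢ = 120.2/1973 + 0.06442 = 0.12534 s.

0.125 s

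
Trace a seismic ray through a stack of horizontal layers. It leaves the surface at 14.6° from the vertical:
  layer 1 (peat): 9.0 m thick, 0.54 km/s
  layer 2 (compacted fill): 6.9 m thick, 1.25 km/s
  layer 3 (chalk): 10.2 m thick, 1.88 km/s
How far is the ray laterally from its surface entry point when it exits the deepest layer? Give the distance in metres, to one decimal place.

Apply Snell's law at each interface; in layer i the horizontal offset is hᵢ·tan θᵢ.
Layer 1: θ = 14.60°; offset = 9.0·tan 14.60° = 2.344 m.
Layer 2: sin θ = 1.25·sin 14.6°/0.54 = 0.5835, θ = 35.70°; offset = 6.9·tan 35.70° = 4.958 m.
Layer 3: sin θ = 1.88·sin 14.6°/0.54 = 0.8776, θ = 61.35°; offset = 10.2·tan 61.35° = 18.670 m.
Σ offsets = 25.972 m.

26.0 m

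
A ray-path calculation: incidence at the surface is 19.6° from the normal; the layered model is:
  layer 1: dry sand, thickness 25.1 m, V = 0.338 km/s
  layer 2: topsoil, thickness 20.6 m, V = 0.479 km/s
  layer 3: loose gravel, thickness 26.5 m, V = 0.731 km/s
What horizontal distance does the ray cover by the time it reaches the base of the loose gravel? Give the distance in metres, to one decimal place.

Ray parameter p = sin 19.6° / 0.338 km/s = 9.9246e-01 s/km.
Layer 1: θ = 19.60°; offset = 25.1·tan 19.60° = 8.938 m.
Layer 2: sin θ = p·0.479 = 0.4754 → θ = 28.38°; offset = 20.6·tan 28.38° = 11.131 m.
Layer 3: sin θ = p·0.731 = 0.7255 → θ = 46.51°; offset = 26.5·tan 46.51° = 27.934 m.
Σ offsets = 48.003 m.

48.0 m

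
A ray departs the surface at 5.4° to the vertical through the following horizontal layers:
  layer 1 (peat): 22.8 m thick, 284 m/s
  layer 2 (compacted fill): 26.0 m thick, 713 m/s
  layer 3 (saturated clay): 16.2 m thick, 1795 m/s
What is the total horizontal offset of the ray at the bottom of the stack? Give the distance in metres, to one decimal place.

Apply Snell's law at each interface; in layer i the horizontal offset is hᵢ·tan θᵢ.
Layer 1: θ = 5.40°; offset = 22.8·tan 5.40° = 2.155 m.
Layer 2: sin θ = 713·sin 5.4°/284 = 0.2363, θ = 13.67°; offset = 26.0·tan 13.67° = 6.322 m.
Layer 3: sin θ = 1795·sin 5.4°/284 = 0.5948, θ = 36.50°; offset = 16.2·tan 36.50° = 11.987 m.
Σ offsets = 20.464 m.

20.5 m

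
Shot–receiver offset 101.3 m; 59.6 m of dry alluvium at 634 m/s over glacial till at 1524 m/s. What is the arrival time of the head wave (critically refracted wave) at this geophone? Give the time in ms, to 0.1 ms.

t = x/V₂ + 2h·√(V₂²−V₁²)/(V₁V₂).
√(V₂²−V₁²) = √(1524²−634²) = 1385.9 m/s; delay term = 2·59.6·1385.9/(634·1524) = 0.17097 s.
t = 101.3/1524 + 0.17097 = 0.23744 s.

237.4 ms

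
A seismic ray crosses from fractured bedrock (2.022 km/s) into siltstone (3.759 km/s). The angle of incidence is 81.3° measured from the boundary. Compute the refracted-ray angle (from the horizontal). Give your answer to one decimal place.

Convert to the normal: θ₁ = 90° − 81.3° = 8.7°.
sin θ₁/V₁ = sin θ₂/V₂ ⇒ sin θ₂ = 3.759·sin 8.7°/2.022 = 3.759·0.1513/2.022 = 0.2812.
θ₂ = sin⁻¹(0.2812) = 16.33° (from vertical).
From the interface: 90° − 16.33° = 73.67°.

73.7°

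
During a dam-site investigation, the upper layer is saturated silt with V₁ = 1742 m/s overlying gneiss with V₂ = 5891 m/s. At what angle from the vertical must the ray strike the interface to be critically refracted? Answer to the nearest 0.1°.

17.2°

At critical incidence the refracted ray runs along the interface (θ₂ = 90°), so sin θ_c = V₁/V₂.
θ_c = arcsin(1742/5891) = arcsin 0.2957 = 17.20°.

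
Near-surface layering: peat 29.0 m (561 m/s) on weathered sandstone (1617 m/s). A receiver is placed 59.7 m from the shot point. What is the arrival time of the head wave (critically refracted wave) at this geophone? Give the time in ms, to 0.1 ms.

t = x/V₂ + 2h·√(V₂²−V₁²)/(V₁V₂).
√(V₂²−V₁²) = √(1617²−561²) = 1516.6 m/s; delay term = 2·29.0·1516.6/(561·1617) = 0.09697 s.
t = 59.7/1617 + 0.09697 = 0.13389 s.

133.9 ms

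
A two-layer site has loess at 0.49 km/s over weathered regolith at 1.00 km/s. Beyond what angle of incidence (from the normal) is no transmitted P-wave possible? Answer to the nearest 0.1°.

29.3°

At critical incidence the refracted ray runs along the interface (θ₂ = 90°), so sin θ_c = V₁/V₂.
θ_c = arcsin(0.49/1.00) = arcsin 0.4900 = 29.34°.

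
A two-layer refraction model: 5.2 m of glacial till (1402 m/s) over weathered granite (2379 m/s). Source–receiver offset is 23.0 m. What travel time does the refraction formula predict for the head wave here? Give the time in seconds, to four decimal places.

θ_c = arcsin(V₁/V₂) = arcsin(1402/2379) = 36.11°, cos θ_c = 0.8079.
Intercept time tᵢ = 2h cos θ_c / V₁ = 2·5.2·0.8079/1402 = 0.00599 s.
t = x/V₂ + tᵢ = 23.0/2379 + 0.00599 = 0.01566 s.

0.0157 s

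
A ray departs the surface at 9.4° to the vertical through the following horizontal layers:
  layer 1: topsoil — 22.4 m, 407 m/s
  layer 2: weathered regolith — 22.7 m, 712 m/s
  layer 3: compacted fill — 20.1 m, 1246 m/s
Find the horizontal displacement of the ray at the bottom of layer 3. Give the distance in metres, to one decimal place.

Apply Snell's law at each interface; in layer i the horizontal offset is hᵢ·tan θᵢ.
Layer 1: θ = 9.40°; offset = 22.4·tan 9.40° = 3.708 m.
Layer 2: sin θ = 712·sin 9.4°/407 = 0.2857, θ = 16.60°; offset = 22.7·tan 16.60° = 6.768 m.
Layer 3: sin θ = 1246·sin 9.4°/407 = 0.5000, θ = 30.00°; offset = 20.1·tan 30.00° = 11.605 m.
Summing the layer offsets gives 22.081 m.

22.1 m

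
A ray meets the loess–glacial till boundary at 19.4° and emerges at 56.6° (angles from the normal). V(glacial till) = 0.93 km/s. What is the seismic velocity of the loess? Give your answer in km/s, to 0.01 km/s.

Snell's law: sin 19.4°/V₁ = sin 56.6°/V₂.
V₁ = V₂·sin 19.4°/sin 56.6° = 0.93 × 0.3979 = 0.37 km/s.

0.37 km/s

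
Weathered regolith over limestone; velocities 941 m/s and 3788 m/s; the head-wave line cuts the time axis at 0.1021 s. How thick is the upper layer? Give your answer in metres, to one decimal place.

θ_c = arcsin(941/3788) = 14.38°; cos θ_c = 0.9687.
tᵢ = 2h cos θ_c/V₁ ⇒ h = tᵢ·V₁/(2 cos θ_c) = 0.1021·941/(2·0.9687) = 49.59 m.

49.6 m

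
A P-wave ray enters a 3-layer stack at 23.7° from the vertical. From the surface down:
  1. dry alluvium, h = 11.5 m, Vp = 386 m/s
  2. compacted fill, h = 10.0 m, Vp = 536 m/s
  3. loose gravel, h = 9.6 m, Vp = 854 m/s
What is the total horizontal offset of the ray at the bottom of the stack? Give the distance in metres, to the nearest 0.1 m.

p = sin θ₁/V₁ = sin 23.7°/386 = 1.0413e-03 s/m is conserved through the stack.
Layer 1: θ = 23.70°; offset = 11.5·tan 23.70° = 5.048 m.
Layer 2: sin θ = p·536 = 0.5581 → θ = 33.93°; offset = 10.0·tan 33.93° = 6.727 m.
Layer 3: sin θ = p·854 = 0.8893 → θ = 62.78°; offset = 9.6·tan 62.78° = 18.666 m.
Summing the layer offsets gives 30.441 m.

30.4 m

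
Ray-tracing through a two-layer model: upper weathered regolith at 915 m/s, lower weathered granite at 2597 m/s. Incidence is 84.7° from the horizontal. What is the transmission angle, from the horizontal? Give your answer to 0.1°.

Convert to the normal: θ₁ = 90° − 84.7° = 5.3°.
Snell's law: sin θ₂ = (V₂/V₁)·sin θ₁ = (2597/915)·sin 5.3° = 0.2622.
θ₂ = arcsin 0.2622 = 15.20° from the normal.
From the interface: 90° − 15.20° = 74.80°.

74.8°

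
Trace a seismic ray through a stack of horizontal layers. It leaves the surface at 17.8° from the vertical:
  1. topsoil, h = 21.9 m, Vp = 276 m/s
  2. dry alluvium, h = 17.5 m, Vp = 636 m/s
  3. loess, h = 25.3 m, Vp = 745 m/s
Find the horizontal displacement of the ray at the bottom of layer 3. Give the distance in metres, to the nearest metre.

Apply Snell's law at each interface; in layer i the horizontal offset is hᵢ·tan θᵢ.
Layer 1: θ = 17.80°; offset = 21.9·tan 17.80° = 7.031 m.
Layer 2: sin θ = 636·sin 17.8°/276 = 0.7044, θ = 44.78°; offset = 17.5·tan 44.78° = 17.368 m.
Layer 3: sin θ = 745·sin 17.8°/276 = 0.8252, θ = 55.60°; offset = 25.3·tan 55.60° = 36.956 m.
Total horizontal offset = 61.355 m.

61 m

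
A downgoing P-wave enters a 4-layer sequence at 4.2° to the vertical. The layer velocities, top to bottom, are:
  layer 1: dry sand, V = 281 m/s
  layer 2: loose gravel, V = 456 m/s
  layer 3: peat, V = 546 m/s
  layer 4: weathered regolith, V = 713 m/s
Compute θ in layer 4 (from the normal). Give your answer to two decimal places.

10.71°

Snell's law across each interface conserves sin θ / V, so sin θ_4 = V_4·sin θ₁/V₁.
sin θ_4 = 713 × sin 4.2° / 281 = 0.1858.
θ_4 = 10.71° from the vertical.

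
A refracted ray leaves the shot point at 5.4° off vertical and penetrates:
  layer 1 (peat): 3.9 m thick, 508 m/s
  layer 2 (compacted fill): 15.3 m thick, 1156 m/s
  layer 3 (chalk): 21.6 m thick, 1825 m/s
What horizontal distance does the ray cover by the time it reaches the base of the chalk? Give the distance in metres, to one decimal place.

11.5 m

p = sin θ₁/V₁ = sin 5.4°/508 = 1.8525e-04 s/m is conserved through the stack.
Layer 1: θ = 5.40°; offset = 3.9·tan 5.40° = 0.369 m.
Layer 2: sin θ = p·1156 = 0.2142 → θ = 12.37°; offset = 15.3·tan 12.37° = 3.354 m.
Layer 3: sin θ = p·1825 = 0.3381 → θ = 19.76°; offset = 21.6·tan 19.76° = 7.760 m.
Summing the layer offsets gives 11.483 m.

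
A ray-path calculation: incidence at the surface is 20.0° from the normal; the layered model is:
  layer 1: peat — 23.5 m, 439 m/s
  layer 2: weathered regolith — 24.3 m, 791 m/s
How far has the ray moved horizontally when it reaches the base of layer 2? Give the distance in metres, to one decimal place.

Ray parameter p = sin 20.0° / 439 m/s = 7.7909e-04 s/m.
Layer 1: θ = 20.00°; offset = 23.5·tan 20.00° = 8.553 m.
Layer 2: sin θ = p·791 = 0.6163 → θ = 38.04°; offset = 24.3·tan 38.04° = 19.015 m.
Σ offsets = 27.568 m.

27.6 m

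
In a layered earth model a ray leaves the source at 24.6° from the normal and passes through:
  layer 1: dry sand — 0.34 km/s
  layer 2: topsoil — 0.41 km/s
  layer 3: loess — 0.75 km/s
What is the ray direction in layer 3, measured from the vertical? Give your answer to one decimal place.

Snell's law across each interface conserves sin θ / V, so sin θ_3 = V_3·sin θ₁/V₁.
sin θ_3 = 0.75 × sin 24.6° / 0.34 = 0.9183.
θ_3 = 66.67° from the vertical.

66.7°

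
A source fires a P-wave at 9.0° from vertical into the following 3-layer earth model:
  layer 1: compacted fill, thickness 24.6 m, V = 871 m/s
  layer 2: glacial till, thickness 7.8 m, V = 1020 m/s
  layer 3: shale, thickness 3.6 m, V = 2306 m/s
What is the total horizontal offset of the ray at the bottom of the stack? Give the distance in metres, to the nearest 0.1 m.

7.0 m

Apply Snell's law at each interface; in layer i the horizontal offset is hᵢ·tan θᵢ.
Layer 1: θ = 9.00°; offset = 24.6·tan 9.00° = 3.896 m.
Layer 2: sin θ = 1020·sin 9.0°/871 = 0.1832, θ = 10.56°; offset = 7.8·tan 10.56° = 1.454 m.
Layer 3: sin θ = 2306·sin 9.0°/871 = 0.4142, θ = 24.47°; offset = 3.6·tan 24.47° = 1.638 m.
Summing the layer offsets gives 6.988 m.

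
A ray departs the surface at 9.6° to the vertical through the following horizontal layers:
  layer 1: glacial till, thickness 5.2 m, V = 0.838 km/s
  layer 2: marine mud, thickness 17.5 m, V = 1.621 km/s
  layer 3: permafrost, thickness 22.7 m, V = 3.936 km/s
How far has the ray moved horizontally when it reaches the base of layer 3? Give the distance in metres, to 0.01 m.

Ray parameter p = sin 9.6° / 0.838 km/s = 1.9901e-01 s/km.
Layer 1: θ = 9.60°; offset = 5.2·tan 9.60° = 0.8795 m.
Layer 2: sin θ = p·1.621 = 0.3226 → θ = 18.82°; offset = 17.5·tan 18.82° = 5.9642 m.
Layer 3: sin θ = p·3.936 = 0.7833 → θ = 51.56°; offset = 22.7·tan 51.56° = 28.6026 m.
Summing the layer offsets gives 35.4464 m.

35.45 m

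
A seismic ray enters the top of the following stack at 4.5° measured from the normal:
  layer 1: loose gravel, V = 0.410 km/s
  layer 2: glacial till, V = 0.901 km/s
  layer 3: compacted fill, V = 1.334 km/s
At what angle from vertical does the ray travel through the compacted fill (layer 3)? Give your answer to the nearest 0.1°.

14.8°

Snell's law across each interface conserves sin θ / V, so sin θ_3 = V_3·sin θ₁/V₁.
sin θ_3 = 1.334 × sin 4.5° / 0.410 = 0.2553.
θ_3 = 14.79° from the vertical.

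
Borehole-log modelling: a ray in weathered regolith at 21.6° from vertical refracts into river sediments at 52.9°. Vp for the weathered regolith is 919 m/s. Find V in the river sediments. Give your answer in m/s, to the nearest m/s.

1991 m/s

Snell's law: sin 21.6°/V₁ = sin 52.9°/V₂.
V₂ = V₁·sin 52.9°/sin 21.6° = 919 × 2.1666 = 1991.12 m/s.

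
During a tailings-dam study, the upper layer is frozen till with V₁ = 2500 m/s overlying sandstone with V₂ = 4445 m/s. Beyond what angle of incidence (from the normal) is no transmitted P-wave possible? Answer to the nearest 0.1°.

At critical incidence the refracted ray runs along the interface (θ₂ = 90°), so sin θ_c = V₁/V₂.
θ_c = arcsin(2500/4445) = arcsin 0.5624 = 34.22°.

34.2°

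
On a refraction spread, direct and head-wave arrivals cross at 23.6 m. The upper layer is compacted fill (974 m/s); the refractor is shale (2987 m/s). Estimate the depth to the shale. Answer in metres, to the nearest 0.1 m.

h = (x_cross/2)·√((V₂−V₁)/(V₂+V₁)).
(V₂−V₁)/(V₂+V₁) = (2987−974)/(2987+974) = 0.5082; √ = 0.7129.
h = (23.6/2)·0.7129 = 8.41 m.

8.4 m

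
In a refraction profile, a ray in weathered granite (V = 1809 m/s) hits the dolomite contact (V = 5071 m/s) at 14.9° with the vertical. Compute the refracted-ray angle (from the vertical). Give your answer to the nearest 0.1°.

Snell's law: sin θ₂ = (V₂/V₁)·sin θ₁ = (5071/1809)·sin 14.9° = 0.7208.
θ₂ = arcsin 0.7208 = 46.12° from the normal.

46.1°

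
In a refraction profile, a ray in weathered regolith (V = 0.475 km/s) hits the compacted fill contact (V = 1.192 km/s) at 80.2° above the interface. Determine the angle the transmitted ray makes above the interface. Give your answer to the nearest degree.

65°

Convert to the normal: θ₁ = 90° − 80.2° = 9.8°.
Snell's law: sin θ₂ = (V₂/V₁)·sin θ₁ = (1.192/0.475)·sin 9.8° = 0.4271.
θ₂ = arcsin 0.4271 = 25.29° from the normal.
From the interface: 90° − 25.29° = 64.71°.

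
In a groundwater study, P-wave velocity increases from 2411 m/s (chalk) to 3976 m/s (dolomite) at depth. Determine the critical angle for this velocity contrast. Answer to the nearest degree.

37°

At critical incidence the refracted ray runs along the interface (θ₂ = 90°), so sin θ_c = V₁/V₂.
θ_c = arcsin(2411/3976) = arcsin 0.6064 = 37.33°.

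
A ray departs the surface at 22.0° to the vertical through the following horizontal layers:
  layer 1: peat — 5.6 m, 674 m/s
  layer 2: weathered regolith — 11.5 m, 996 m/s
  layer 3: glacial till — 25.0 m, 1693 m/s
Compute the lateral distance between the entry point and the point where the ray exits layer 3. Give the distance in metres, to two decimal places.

79.40 m

Ray parameter p = sin 22.0° / 674 m/s = 5.5580e-04 s/m.
Layer 1: θ = 22.00°; offset = 5.6·tan 22.00° = 2.2625 m.
Layer 2: sin θ = p·996 = 0.5536 → θ = 33.61°; offset = 11.5·tan 33.61° = 7.6442 m.
Layer 3: sin θ = p·1693 = 0.9410 → θ = 70.21°; offset = 25.0·tan 70.21° = 69.4930 m.
Σ offsets = 79.3998 m.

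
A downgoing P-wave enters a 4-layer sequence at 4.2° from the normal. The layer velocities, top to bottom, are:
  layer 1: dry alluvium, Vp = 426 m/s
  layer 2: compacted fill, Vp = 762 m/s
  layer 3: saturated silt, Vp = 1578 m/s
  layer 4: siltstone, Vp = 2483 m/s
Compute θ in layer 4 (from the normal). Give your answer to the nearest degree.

25°

Snell's law across each interface conserves sin θ / V, so sin θ_4 = V_4·sin θ₁/V₁.
sin θ_4 = 2483 × sin 4.2° / 426 = 0.4269.
θ_4 = arcsin 0.4269 = 25.27°.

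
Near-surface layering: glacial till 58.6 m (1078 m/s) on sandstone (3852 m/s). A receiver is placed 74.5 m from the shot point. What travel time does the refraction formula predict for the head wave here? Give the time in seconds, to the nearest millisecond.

0.124 s

θ_c = arcsin(V₁/V₂) = arcsin(1078/3852) = 16.25°, cos θ_c = 0.9600.
Intercept time tᵢ = 2h cos θ_c / V₁ = 2·58.6·0.9600/1078 = 0.10438 s.
t = x/V₂ + tᵢ = 74.5/3852 + 0.10438 = 0.12372 s.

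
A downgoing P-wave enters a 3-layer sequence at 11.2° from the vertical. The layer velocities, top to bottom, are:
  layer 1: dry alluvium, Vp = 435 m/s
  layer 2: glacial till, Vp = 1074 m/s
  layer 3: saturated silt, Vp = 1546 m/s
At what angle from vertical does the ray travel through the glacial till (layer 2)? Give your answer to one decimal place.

28.7°

Ray parameter p = sin 11.2° / 435 = 4.4652e-04 s/m.
sin θ_2 = p·V_2 = 4.4652e-04 × 1074 = 0.4796.
θ_2 = arcsin 0.4796 = 28.66°.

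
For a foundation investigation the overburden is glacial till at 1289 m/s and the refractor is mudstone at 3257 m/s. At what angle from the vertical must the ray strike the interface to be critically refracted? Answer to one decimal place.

23.3°

Critical incidence: sin θ_c = V₁/V₂ = 1289/3257 = 0.3958.
θ_c = arcsin 0.3958 = 23.31°.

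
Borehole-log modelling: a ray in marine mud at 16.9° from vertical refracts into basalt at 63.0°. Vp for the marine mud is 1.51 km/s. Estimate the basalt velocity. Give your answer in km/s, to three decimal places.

4.628 km/s

Snell's law: sin 16.9°/V₁ = sin 63.0°/V₂.
V₂ = V₁·sin 63.0°/sin 16.9° = 1.51 × 3.0650 = 4.628 km/s.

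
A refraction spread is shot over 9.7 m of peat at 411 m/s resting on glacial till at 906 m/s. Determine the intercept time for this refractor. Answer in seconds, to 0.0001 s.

0.0421 s

tᵢ = 2h·√(V₂²−V₁²)/(V₁V₂).
√(V₂²−V₁²) = √(906²−411²) = 807.4 m/s.
tᵢ = 2·9.7·807.4/(411·906) = 0.04207 s.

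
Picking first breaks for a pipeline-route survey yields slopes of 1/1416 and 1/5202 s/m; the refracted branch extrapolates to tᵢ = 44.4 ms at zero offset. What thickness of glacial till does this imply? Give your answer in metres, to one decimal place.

32.7 m

θ_c = arcsin(1416/5202) = 15.80°; cos θ_c = 0.9622.
tᵢ = 2h cos θ_c/V₁ ⇒ h = tᵢ·V₁/(2 cos θ_c) = 0.0444·1416/(2·0.9622) = 32.67 m.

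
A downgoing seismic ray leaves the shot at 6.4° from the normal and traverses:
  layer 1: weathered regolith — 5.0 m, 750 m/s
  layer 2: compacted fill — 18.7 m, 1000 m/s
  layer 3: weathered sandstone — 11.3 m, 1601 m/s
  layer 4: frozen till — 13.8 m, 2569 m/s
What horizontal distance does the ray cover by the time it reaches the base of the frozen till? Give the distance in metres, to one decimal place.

11.8 m

p = sin θ₁/V₁ = sin 6.4°/750 = 1.4863e-04 s/m is conserved through the stack.
Layer 1: θ = 6.40°; offset = 5.0·tan 6.40° = 0.561 m.
Layer 2: sin θ = p·1000 = 0.1486 → θ = 8.55°; offset = 18.7·tan 8.55° = 2.811 m.
Layer 3: sin θ = p·1601 = 0.2379 → θ = 13.77°; offset = 11.3·tan 13.77° = 2.768 m.
Layer 4: sin θ = p·2569 = 0.3818 → θ = 22.45°; offset = 13.8·tan 22.45° = 5.701 m.
Σ offsets = 11.841 m.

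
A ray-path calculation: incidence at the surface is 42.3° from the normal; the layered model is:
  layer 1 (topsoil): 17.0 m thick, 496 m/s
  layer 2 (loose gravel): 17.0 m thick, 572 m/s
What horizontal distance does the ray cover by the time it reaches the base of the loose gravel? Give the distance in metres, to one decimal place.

p = sin θ₁/V₁ = sin 42.3°/496 = 1.3569e-03 s/m is conserved through the stack.
Layer 1: θ = 42.30°; offset = 17.0·tan 42.30° = 15.469 m.
Layer 2: sin θ = p·572 = 0.7761 → θ = 50.91°; offset = 17.0·tan 50.91° = 20.925 m.
Total horizontal offset = 36.393 m.

36.4 m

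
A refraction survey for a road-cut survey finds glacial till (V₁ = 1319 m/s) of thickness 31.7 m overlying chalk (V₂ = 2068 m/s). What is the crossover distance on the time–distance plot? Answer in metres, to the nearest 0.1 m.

134.8 m

x_cross = 2h·√((V₂+V₁)/(V₂−V₁)).
(V₂+V₁)/(V₂−V₁) = (2068+1319)/(2068−1319) = 4.5220; √ = 2.1265.
x_cross = 2·31.7·2.1265 = 134.82 m.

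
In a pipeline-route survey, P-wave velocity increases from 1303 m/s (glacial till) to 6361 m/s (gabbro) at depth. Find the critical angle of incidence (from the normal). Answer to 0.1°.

11.8°

Critical incidence: sin θ_c = V₁/V₂ = 1303/6361 = 0.2048.
θ_c = arcsin 0.2048 = 11.82°.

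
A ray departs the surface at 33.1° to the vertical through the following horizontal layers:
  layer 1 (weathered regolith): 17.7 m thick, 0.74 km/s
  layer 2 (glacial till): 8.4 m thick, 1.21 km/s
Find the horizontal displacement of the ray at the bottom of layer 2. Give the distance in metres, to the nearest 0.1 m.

p = sin θ₁/V₁ = sin 33.1°/0.74 = 7.3798e-01 s/km is conserved through the stack.
Layer 1: θ = 33.10°; offset = 17.7·tan 33.10° = 11.538 m.
Layer 2: sin θ = p·1.21 = 0.8930 → θ = 63.25°; offset = 8.4·tan 63.25° = 16.663 m.
Summing the layer offsets gives 28.201 m.

28.2 m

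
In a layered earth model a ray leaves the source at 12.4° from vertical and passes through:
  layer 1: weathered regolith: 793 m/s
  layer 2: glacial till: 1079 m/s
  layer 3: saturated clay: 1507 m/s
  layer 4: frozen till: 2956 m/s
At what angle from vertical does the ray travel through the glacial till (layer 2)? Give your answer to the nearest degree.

17°

Snell's law across each interface conserves sin θ / V, so sin θ_2 = V_2·sin θ₁/V₁.
sin θ_2 = 1079 × sin 12.4° / 793 = 0.2922.
θ_2 = 16.99° from the vertical.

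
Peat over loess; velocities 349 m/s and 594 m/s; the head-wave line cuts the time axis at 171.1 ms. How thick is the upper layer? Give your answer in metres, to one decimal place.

36.9 m

θ_c = arcsin(349/594) = 35.98°; cos θ_c = 0.8092.
tᵢ = 2h cos θ_c/V₁ ⇒ h = tᵢ·V₁/(2 cos θ_c) = 0.1711·349/(2·0.8092) = 36.90 m.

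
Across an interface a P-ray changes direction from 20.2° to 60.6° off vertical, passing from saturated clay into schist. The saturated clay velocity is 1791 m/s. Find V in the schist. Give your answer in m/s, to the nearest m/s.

Snell's law: sin 20.2°/V₁ = sin 60.6°/V₂.
V₂ = V₁·sin 60.6°/sin 20.2° = 1791 × 2.5231 = 4518.83 m/s.

4519 m/s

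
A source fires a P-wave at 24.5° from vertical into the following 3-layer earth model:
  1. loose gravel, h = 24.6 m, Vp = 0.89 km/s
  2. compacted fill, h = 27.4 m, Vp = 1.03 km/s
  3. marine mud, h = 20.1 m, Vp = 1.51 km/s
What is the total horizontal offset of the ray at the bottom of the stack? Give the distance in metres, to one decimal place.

Apply Snell's law at each interface; in layer i the horizontal offset is hᵢ·tan θᵢ.
Layer 1: θ = 24.50°; offset = 24.6·tan 24.50° = 11.211 m.
Layer 2: sin θ = 1.03·sin 24.5°/0.89 = 0.4799, θ = 28.68°; offset = 27.4·tan 28.68° = 14.989 m.
Layer 3: sin θ = 1.51·sin 24.5°/0.89 = 0.7036, θ = 44.71°; offset = 20.1·tan 44.71° = 19.901 m.
Total horizontal offset = 46.101 m.

46.1 m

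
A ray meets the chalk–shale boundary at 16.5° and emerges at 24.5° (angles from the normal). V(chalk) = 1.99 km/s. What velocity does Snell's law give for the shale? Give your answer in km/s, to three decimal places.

Snell's law: sin 16.5°/V₁ = sin 24.5°/V₂.
V₂ = V₁·sin 24.5°/sin 16.5° = 1.99 × 1.4601 = 2.906 km/s.

2.906 km/s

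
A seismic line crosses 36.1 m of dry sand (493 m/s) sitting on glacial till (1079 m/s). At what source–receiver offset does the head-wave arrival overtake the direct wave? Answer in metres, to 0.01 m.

θ_c = arcsin(493/1079) = 27.19°, so cos θ_c = 0.8895 and tᵢ = 2h cos θ_c/V₁ = 0.1303 s.
At crossover x/V₁ = x/V₂ + tᵢ ⇒ x = tᵢ/(1/V₁ − 1/V₂) = 0.13027/(2.0284e-03 − 9.2678e-04) = 118.25 m.

118.25 m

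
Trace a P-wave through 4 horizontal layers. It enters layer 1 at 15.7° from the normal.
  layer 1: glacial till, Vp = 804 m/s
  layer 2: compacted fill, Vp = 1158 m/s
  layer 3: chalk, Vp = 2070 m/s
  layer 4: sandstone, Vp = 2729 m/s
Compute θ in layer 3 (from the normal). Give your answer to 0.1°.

Ray parameter p = sin 15.7° / 804 = 3.3657e-04 s/m.
sin θ_3 = p·V_3 = 3.3657e-04 × 2070 = 0.6967.
θ_3 = 44.16° from the vertical.

44.2°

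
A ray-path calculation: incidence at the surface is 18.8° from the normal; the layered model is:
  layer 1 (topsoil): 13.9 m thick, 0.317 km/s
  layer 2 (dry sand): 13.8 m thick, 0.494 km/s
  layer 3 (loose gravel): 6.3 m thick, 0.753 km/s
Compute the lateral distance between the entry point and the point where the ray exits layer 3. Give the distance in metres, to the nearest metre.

Ray parameter p = sin 18.8° / 0.317 km/s = 1.0166e+00 s/km.
Layer 1: θ = 18.80°; offset = 13.9·tan 18.80° = 4.732 m.
Layer 2: sin θ = p·0.494 = 0.5022 → θ = 30.15°; offset = 13.8·tan 30.15° = 8.014 m.
Layer 3: sin θ = p·0.753 = 0.7655 → θ = 49.95°; offset = 6.3·tan 49.95° = 7.495 m.
Σ offsets = 20.242 m.

20 m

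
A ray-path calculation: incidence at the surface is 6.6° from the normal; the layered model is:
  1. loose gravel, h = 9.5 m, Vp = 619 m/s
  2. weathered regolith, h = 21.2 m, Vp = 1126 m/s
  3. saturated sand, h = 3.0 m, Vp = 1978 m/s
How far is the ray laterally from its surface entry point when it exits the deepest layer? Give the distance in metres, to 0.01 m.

Apply Snell's law at each interface; in layer i the horizontal offset is hᵢ·tan θᵢ.
Layer 1: θ = 6.60°; offset = 9.5·tan 6.60° = 1.0992 m.
Layer 2: sin θ = 1126·sin 6.6°/619 = 0.2091, θ = 12.07°; offset = 21.2·tan 12.07° = 4.5326 m.
Layer 3: sin θ = 1978·sin 6.6°/619 = 0.3673, θ = 21.55°; offset = 3.0·tan 21.55° = 1.1846 m.
Σ offsets = 6.8164 m.

6.82 m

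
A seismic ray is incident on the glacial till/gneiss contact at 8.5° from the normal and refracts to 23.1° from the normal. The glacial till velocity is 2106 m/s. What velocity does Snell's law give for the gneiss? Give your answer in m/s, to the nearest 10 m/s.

5590 m/s

Snell's law: sin 8.5°/V₁ = sin 23.1°/V₂.
V₂ = V₁·sin 23.1°/sin 8.5° = 2106 × 2.6543 = 5590.05 m/s.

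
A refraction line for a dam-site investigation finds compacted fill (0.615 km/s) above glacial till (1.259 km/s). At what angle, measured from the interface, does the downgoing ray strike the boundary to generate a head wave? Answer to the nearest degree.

61°

Critical incidence: sin θ_c = V₁/V₂ = 0.615/1.259 = 0.4885.
θ_c = arcsin 0.4885 = 29.24°.
Measured from the interface: 90° − 29.24° = 60.76°.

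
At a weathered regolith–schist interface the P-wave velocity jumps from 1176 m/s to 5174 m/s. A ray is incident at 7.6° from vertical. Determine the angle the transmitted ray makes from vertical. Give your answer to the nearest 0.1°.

Snell's law: sin θ₂ = (V₂/V₁)·sin θ₁ = (5174/1176)·sin 7.6° = 0.5819.
θ₂ = sin⁻¹(0.5819) = 35.58° (from vertical).

35.6°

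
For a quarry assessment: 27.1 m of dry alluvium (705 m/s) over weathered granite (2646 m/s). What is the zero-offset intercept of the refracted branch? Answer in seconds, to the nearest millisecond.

0.074 s

θ_c = arcsin(V₁/V₂) = arcsin(705/2646) = 15.45°; cos θ_c = 0.9639.
tᵢ = 2h·cos θ_c / V₁ = 2·27.1·0.9639 / 705 = 0.07410 s.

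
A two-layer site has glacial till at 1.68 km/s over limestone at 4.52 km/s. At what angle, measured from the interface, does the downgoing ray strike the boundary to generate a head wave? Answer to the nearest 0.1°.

68.2°

At critical incidence the refracted ray runs along the interface (θ₂ = 90°), so sin θ_c = V₁/V₂.
θ_c = arcsin(1.68/4.52) = arcsin 0.3717 = 21.82°.
Measured from the interface: 90° − 21.82° = 68.18°.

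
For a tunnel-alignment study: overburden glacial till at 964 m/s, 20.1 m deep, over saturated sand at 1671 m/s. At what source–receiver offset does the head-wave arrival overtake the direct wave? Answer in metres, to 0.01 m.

θ_c = arcsin(964/1671) = 35.23°, so cos θ_c = 0.8168 and tᵢ = 2h cos θ_c/V₁ = 0.0341 s.
At crossover x/V₁ = x/V₂ + tᵢ ⇒ x = tᵢ/(1/V₁ − 1/V₂) = 0.03406/(1.0373e-03 − 5.9844e-04) = 77.61 m.

77.61 m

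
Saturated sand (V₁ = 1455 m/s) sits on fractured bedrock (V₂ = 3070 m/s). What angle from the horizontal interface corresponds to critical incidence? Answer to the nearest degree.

Critical incidence: sin θ_c = V₁/V₂ = 1455/3070 = 0.4739.
θ_c = arcsin 0.4739 = 28.29°.
Measured from the interface: 90° − 28.29° = 61.71°.

62°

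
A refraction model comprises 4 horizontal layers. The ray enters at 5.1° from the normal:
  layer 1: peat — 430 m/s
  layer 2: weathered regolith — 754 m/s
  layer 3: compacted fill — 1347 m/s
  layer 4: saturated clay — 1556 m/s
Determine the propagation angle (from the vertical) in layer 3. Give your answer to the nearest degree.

16°

Snell's law across each interface conserves sin θ / V, so sin θ_3 = V_3·sin θ₁/V₁.
sin θ_3 = 1347 × sin 5.1° / 430 = 0.2785.
θ_3 = 16.17° from the vertical.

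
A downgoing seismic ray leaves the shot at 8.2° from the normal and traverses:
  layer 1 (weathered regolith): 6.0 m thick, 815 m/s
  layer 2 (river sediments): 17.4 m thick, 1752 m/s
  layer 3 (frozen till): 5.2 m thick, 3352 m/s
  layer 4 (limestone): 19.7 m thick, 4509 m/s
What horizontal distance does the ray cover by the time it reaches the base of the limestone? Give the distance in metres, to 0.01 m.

35.54 m

p = sin θ₁/V₁ = sin 8.2°/815 = 1.7500e-04 s/m is conserved through the stack.
Layer 1: θ = 8.20°; offset = 6.0·tan 8.20° = 0.8646 m.
Layer 2: sin θ = p·1752 = 0.3066 → θ = 17.85°; offset = 17.4·tan 17.85° = 5.6049 m.
Layer 3: sin θ = p·3352 = 0.5866 → θ = 35.92°; offset = 5.2·tan 35.92° = 3.7666 m.
Layer 4: sin θ = p·4509 = 0.7891 → θ = 52.10°; offset = 19.7·tan 52.10° = 25.3068 m.
Σ offsets = 35.5430 m.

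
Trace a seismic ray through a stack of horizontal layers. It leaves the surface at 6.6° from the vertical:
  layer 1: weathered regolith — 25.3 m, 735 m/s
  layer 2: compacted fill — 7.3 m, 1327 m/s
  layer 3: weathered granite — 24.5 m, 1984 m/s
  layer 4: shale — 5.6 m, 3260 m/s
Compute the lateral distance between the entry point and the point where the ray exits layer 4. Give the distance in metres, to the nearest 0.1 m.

p = sin θ₁/V₁ = sin 6.6°/735 = 1.5638e-04 s/m is conserved through the stack.
Layer 1: θ = 6.60°; offset = 25.3·tan 6.60° = 2.927 m.
Layer 2: sin θ = p·1327 = 0.2075 → θ = 11.98°; offset = 7.3·tan 11.98° = 1.549 m.
Layer 3: sin θ = p·1984 = 0.3103 → θ = 18.07°; offset = 24.5·tan 18.07° = 7.996 m.
Layer 4: sin θ = p·3260 = 0.5098 → θ = 30.65°; offset = 5.6·tan 30.65° = 3.318 m.
Summing the layer offsets gives 15.790 m.

15.8 m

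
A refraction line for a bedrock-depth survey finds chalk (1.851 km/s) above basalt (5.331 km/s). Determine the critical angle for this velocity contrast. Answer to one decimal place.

Critical incidence: sin θ_c = V₁/V₂ = 1.851/5.331 = 0.3472.
θ_c = arcsin 0.3472 = 20.32°.

20.3°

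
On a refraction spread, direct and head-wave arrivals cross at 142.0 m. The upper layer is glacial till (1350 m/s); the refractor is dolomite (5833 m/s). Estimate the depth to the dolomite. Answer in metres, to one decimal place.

h = (x_cross/2)·√((V₂−V₁)/(V₂+V₁)).
(V₂−V₁)/(V₂+V₁) = (5833−1350)/(5833+1350) = 0.6241; √ = 0.7900.
h = (142.0/2)·0.7900 = 56.09 m.

56.1 m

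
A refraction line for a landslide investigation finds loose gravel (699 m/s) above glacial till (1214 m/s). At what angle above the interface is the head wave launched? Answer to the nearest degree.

55°

Critical incidence: sin θ_c = V₁/V₂ = 699/1214 = 0.5758.
θ_c = arcsin 0.5758 = 35.15°.
Measured from the interface: 90° − 35.15° = 54.85°.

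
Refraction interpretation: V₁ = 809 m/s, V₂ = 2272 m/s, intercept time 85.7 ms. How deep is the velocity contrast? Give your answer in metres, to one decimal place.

θ_c = arcsin(809/2272) = 20.86°; cos θ_c = 0.9345.
tᵢ = 2h cos θ_c/V₁ ⇒ h = tᵢ·V₁/(2 cos θ_c) = 0.0857·809/(2·0.9345) = 37.10 m.

37.1 m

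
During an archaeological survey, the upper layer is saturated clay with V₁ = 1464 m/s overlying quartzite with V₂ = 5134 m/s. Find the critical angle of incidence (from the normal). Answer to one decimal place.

At critical incidence the refracted ray runs along the interface (θ₂ = 90°), so sin θ_c = V₁/V₂.
θ_c = arcsin(1464/5134) = arcsin 0.2852 = 16.57°.

16.6°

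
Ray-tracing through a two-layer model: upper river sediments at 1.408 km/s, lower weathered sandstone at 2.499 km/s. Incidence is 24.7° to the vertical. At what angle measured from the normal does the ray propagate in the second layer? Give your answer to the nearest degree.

sin θ₁/V₁ = sin θ₂/V₂ ⇒ sin θ₂ = 2.499·sin 24.7°/1.408 = 2.499·0.4179/1.408 = 0.7417.
θ₂ = sin⁻¹(0.7417) = 47.87° (from vertical).

48°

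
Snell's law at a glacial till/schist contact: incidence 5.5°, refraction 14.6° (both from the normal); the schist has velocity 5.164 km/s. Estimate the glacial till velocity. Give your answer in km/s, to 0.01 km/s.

Snell's law: sin 5.5°/V₁ = sin 14.6°/V₂.
V₁ = V₂·sin 5.5°/sin 14.6° = 5.164 × 0.3802 = 1.96 km/s.

1.96 km/s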